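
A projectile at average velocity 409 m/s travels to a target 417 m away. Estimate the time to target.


t = d/v = 417/409 = 1.02 s

1.02 s


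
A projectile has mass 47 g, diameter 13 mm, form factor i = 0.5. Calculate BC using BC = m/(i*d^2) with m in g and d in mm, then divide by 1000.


BC = m/(i*d^2*1000) = 47/(0.5 * 13^2 * 1000) = 0.0005562

0.0005562


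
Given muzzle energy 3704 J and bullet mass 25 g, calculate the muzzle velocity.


v = sqrt(2*E/m) = sqrt(2*3704/0.025) = 544.4 m/s

544.4 m/s


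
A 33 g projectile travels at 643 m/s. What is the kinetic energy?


E = 0.5*m*v^2 = 0.5*0.033*643^2 = 6822 J

6822 J


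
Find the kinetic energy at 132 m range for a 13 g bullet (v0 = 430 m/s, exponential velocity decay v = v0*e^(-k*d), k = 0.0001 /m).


v = v0*exp(-k*d) = 430*exp(-0.0001*132) = 424.361 m/s
E = 0.5*m*v^2 = 0.5*0.013*424.361^2 = 1171 J

1171 J


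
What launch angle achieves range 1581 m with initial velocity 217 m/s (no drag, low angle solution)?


sin(2*theta) = R*g/v0^2 = 1581*9.81/217^2 = 0.329368, theta = arcsin(0.329368)/2 = 9.615°

9.615 degrees


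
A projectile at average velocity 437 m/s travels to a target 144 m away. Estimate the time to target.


t = d/v = 144/437 = 0.3295 s

0.3295 s


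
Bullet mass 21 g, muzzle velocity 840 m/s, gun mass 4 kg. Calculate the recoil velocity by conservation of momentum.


v_recoil = m_p * v_p / m_gun = 0.021 * 840 / 4 = 4.41 m/s

4.41 m/s


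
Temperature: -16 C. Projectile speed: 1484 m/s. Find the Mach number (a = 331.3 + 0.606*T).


a = 331.3 + 0.606*(-16) = 321.604 m/s
M = v/a = 1484/321.604 = 4.614

4.614


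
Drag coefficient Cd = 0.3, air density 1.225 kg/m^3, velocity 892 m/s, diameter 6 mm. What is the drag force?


A = pi*(d/2)^2 = pi*(6/2000)^2 = 2.82743e-05 m^2
Fd = 0.5*Cd*rho*A*v^2 = 0.5*0.3*1.225*2.82743e-05*892^2 = 4.134 N

4.134 N


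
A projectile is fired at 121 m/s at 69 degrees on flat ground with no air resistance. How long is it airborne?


T = 2*v0*sin(theta)/g = 2*121*sin(69°)/9.81 = 23.03 s

23.03 s


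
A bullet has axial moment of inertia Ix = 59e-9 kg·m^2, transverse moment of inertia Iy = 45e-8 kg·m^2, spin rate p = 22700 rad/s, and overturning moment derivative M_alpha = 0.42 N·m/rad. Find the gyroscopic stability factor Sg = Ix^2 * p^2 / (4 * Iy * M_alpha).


Sg = Ix^2 * p^2 / (4 * Iy * M_alpha) = (59e-9)^2 * 22700^2 / (4 * 45e-8 * 0.42) = 2.373

2.373


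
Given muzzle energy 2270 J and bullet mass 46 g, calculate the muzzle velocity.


v = sqrt(2*E/m) = sqrt(2*2270/0.046) = 314.2 m/s

314.2 m/s


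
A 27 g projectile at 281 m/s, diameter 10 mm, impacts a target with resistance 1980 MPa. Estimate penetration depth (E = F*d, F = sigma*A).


A = pi*(d/2)^2 = pi*(10/2)^2 = 78.5398 mm^2
E = 0.5*m*v^2 = 0.5*0.027*281^2 = 1065.97 J
depth = E/(sigma*A) = 1065.97 J / (1980 MPa * 78.5398 mm^2) = 1065.97/(1980 * 78.5398) m = 0.00685475 m ≈ 6.855 mm

6.855 mm


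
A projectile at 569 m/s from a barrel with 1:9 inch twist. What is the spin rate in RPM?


twist_m = 9*0.0254 = 0.2286 m
spin = v/twist = 569/0.2286 = 2489.064 rev/s
RPM = spin*60 = 2489.064*60 ≈ 149344 RPM

149344 RPM


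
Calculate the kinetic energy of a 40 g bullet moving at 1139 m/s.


E = 0.5*m*v^2 = 0.5*0.04*1139^2 = 25946 J

25946 J


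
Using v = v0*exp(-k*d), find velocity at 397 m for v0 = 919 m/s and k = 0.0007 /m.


v = v0*exp(-k*d) = 919*exp(-0.0007*397) = 696 m/s

696 m/s


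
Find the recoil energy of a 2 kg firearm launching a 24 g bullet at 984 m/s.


v_r = m_p*v_p/m_gun = 0.024*984/2 = 11.808 m/s, E_r = 0.5*m_gun*v_r^2 = 0.5*2*11.808^2 = 139.4 J

139.4 J


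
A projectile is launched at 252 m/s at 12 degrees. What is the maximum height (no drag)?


H = (v0*sin(theta))^2 / (2g) = (252*sin(12°))^2 / (2*9.81) = 139.9 m

139.9 m


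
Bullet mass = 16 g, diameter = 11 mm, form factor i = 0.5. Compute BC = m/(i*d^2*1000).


BC = m/(i*d^2*1000) = 16/(0.5 * 11^2 * 1000) = 0.0002645

0.0002645


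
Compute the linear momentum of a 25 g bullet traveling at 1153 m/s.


p = m*v = 0.025*1153 = 28.83 kg·m/s

28.83 kg·m/s


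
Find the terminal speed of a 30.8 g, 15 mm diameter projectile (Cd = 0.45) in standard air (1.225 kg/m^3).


A = pi*(d/2)^2 = pi*(15/2000)^2 = 1.76715e-04 m^2
vt = sqrt(2mg/(Cd*rho*A)) = sqrt(2*0.0308*9.81/(0.45 * 1.225 * 1.76715e-04)) = 78.76 m/s

78.76 m/s


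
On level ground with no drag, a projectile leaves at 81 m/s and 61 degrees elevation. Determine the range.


R = v0^2 * sin(2*theta) / g = 81^2 * sin(2*61°) / 9.81 = 567.2 m

567.2 m


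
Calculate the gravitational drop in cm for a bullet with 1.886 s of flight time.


drop = 0.5*g*t^2 = 0.5*9.81*1.886^2 = 17.4471 m ≈ 1745 cm

1745 cm


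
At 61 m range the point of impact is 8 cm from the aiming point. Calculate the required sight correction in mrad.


1 mrad subtends 1 cm per 10 m of range, so adj = error_cm / (dist_m / 10) = 8 / (61/10) = 1.311 mrad

1.311 mrad


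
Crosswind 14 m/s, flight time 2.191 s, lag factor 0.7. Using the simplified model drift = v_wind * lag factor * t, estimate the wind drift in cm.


drift = v_wind * lag * t = 14 * 0.7 * 2.191 = 21.4718 m ≈ 2147 cm

2147 cm


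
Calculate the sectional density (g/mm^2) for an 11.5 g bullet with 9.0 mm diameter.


SD = m/d^2 = 11.5/9.0^2 = 0.142 g/mm^2

0.142 g/mm^2


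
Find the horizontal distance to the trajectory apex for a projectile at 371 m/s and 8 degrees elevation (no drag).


R = v0^2*sin(2*theta)/g = 371^2*sin(2*8°)/9.81 = 3867.38 m
apex_dist = R/2 = 3867.38/2 = 1934 m

1934 m


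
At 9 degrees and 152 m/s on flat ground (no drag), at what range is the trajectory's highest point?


R = v0^2*sin(2*theta)/g = 152^2*sin(2*9°)/9.81 = 727.781 m
apex_dist = R/2 = 727.781/2 = 363.9 m

363.9 m


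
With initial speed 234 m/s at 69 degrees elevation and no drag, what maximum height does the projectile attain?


H = (v0*sin(theta))^2 / (2g) = (234*sin(69°))^2 / (2*9.81) = 2432 m

2432 m


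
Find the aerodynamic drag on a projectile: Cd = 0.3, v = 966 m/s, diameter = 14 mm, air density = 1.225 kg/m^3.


A = pi*(d/2)^2 = pi*(14/2000)^2 = 1.53938e-04 m^2
Fd = 0.5*Cd*rho*A*v^2 = 0.5*0.3*1.225*1.53938e-04*966^2 = 26.4 N

26.4 N


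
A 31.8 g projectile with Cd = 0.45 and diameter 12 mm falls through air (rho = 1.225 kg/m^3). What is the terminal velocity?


A = pi*(d/2)^2 = pi*(12/2000)^2 = 1.13097e-04 m^2
vt = sqrt(2mg/(Cd*rho*A)) = sqrt(2*0.0318*9.81/(0.45 * 1.225 * 1.13097e-04)) = 100 m/s

100 m/s


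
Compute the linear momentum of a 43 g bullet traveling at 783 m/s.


p = m*v = 0.043*783 = 33.67 kg·m/s

33.67 kg·m/s


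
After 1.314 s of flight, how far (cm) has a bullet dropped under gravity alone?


drop = 0.5*g*t^2 = 0.5*9.81*1.314^2 = 8.46895 m ≈ 846.9 cm

846.9 cm


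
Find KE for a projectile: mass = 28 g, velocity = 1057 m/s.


E = 0.5*m*v^2 = 0.5*0.028*1057^2 = 15641 J

15641 J


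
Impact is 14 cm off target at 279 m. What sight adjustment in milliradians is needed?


1 mrad subtends 1 cm per 10 m of range, so adj = error_cm / (dist_m / 10) = 14 / (279/10) = 0.5018 mrad

0.5018 mrad


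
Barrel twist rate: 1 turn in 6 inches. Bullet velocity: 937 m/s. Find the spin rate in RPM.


twist_m = 6*0.0254 = 0.1524 m
spin = v/twist = 937/0.1524 = 6148.294 rev/s
RPM = spin*60 = 6148.294*60 ≈ 368898 RPM

368898 RPM


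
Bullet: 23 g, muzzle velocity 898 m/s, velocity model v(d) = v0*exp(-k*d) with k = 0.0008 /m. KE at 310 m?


v = v0*exp(-k*d) = 898*exp(-0.0008*310) = 700.763 m/s
E = 0.5*m*v^2 = 0.5*0.023*700.763^2 = 5647 J

5647 J


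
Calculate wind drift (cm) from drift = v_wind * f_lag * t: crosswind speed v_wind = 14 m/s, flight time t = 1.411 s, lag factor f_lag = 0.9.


drift = v_wind * lag * t = 14 * 0.9 * 1.411 = 17.7786 m ≈ 1778 cm

1778 cm


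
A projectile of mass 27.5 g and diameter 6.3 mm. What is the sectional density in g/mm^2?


SD = m/d^2 = 27.5/6.3^2 = 0.6929 g/mm^2

0.6929 g/mm^2


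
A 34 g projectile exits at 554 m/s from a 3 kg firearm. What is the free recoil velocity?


v_recoil = m_p * v_p / m_gun = 0.034 * 554 / 3 = 6.279 m/s

6.279 m/s


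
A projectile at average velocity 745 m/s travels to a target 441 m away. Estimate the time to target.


t = d/v = 441/745 = 0.5919 s

0.5919 s


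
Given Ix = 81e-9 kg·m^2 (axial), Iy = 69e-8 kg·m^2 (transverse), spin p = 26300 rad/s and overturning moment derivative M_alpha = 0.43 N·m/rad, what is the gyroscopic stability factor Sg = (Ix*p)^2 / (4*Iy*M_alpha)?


Sg = Ix^2 * p^2 / (4 * Iy * M_alpha) = (81e-9)^2 * 26300^2 / (4 * 69e-8 * 0.43) = 3.824

3.824


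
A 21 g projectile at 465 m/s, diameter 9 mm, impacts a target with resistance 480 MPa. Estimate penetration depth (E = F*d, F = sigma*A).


A = pi*(d/2)^2 = pi*(9/2)^2 = 63.6173 mm^2
E = 0.5*m*v^2 = 0.5*0.021*465^2 = 2270.36 J
depth = E/(sigma*A) = 2270.36 J / (480 MPa * 63.6173 mm^2) = 2270.36/(480 * 63.6173) m = 0.0743497 m ≈ 74.35 mm

74.35 mm


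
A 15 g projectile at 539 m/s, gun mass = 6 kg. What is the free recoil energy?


v_r = m_p*v_p/m_gun = 0.015*539/6 = 1.3475 m/s, E_r = 0.5*m_gun*v_r^2 = 0.5*6*1.3475^2 = 5.447 J

5.447 J


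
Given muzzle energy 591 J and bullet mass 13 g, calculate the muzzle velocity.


v = sqrt(2*E/m) = sqrt(2*591/0.013) = 301.5 m/s

301.5 m/s


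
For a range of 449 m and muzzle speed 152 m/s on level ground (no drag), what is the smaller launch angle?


sin(2*theta) = R*g/v0^2 = 449*9.81/152^2 = 0.190646, theta = arcsin(0.190646)/2 = 5.495°

5.495 degrees


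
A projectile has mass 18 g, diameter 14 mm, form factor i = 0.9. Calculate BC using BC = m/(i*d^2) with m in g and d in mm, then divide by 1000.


BC = m/(i*d^2*1000) = 18/(0.9 * 14^2 * 1000) = 0.000102

0.000102


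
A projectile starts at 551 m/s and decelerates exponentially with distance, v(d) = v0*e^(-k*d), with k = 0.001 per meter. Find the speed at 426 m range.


v = v0*exp(-k*d) = 551*exp(-0.001*426) = 359.9 m/s

359.9 m/s


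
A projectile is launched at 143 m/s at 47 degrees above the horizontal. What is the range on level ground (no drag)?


R = v0^2 * sin(2*theta) / g = 143^2 * sin(2*47°) / 9.81 = 2079 m

2079 m


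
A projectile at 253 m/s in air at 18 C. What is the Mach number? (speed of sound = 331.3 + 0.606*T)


a = 331.3 + 0.606*(18) = 342.208 m/s
M = v/a = 253/342.208 = 0.7393

0.7393


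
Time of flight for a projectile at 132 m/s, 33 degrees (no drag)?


T = 2*v0*sin(theta)/g = 2*132*sin(33°)/9.81 = 14.66 s

14.66 s


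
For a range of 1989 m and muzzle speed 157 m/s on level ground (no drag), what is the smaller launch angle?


sin(2*theta) = R*g/v0^2 = 1989*9.81/157^2 = 0.791598, theta = arcsin(0.791598)/2 = 26.17°

26.17 degrees


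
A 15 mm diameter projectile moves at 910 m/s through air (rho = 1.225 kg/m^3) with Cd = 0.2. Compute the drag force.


A = pi*(d/2)^2 = pi*(15/2000)^2 = 1.76715e-04 m^2
Fd = 0.5*Cd*rho*A*v^2 = 0.5*0.2*1.225*1.76715e-04*910^2 = 17.93 N

17.93 N


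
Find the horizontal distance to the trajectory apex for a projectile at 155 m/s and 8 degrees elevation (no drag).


R = v0^2*sin(2*theta)/g = 155^2*sin(2*8°)/9.81 = 675.045 m
apex_dist = R/2 = 675.045/2 = 337.5 m

337.5 m


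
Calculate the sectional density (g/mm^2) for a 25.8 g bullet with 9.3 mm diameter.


SD = m/d^2 = 25.8/9.3^2 = 0.2983 g/mm^2

0.2983 g/mm^2


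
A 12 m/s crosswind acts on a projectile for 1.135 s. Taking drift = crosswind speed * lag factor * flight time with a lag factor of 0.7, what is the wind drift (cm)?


drift = v_wind * lag * t = 12 * 0.7 * 1.135 = 9.534 m ≈ 953.4 cm

953.4 cm


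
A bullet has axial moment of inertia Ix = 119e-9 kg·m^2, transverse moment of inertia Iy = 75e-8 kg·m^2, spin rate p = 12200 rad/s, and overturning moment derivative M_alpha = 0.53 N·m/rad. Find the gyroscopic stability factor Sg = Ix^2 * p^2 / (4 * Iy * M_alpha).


Sg = Ix^2 * p^2 / (4 * Iy * M_alpha) = (119e-9)^2 * 12200^2 / (4 * 75e-8 * 0.53) = 1.326

1.326


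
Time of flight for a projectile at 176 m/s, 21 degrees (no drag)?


T = 2*v0*sin(theta)/g = 2*176*sin(21°)/9.81 = 12.86 s

12.86 s


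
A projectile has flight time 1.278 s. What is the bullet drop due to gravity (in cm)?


drop = 0.5*g*t^2 = 0.5*9.81*1.278^2 = 8.01126 m ≈ 801.1 cm

801.1 cm


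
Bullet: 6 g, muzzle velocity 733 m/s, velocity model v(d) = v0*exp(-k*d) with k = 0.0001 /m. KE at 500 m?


v = v0*exp(-k*d) = 733*exp(-0.0001*500) = 697.251 m/s
E = 0.5*m*v^2 = 0.5*0.006*697.251^2 = 1458 J

1458 J


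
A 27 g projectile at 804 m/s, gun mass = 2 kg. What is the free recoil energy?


v_r = m_p*v_p/m_gun = 0.027*804/2 = 10.854 m/s, E_r = 0.5*m_gun*v_r^2 = 0.5*2*10.854^2 = 117.8 J

117.8 J


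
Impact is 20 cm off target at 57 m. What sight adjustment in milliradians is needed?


1 mrad subtends 1 cm per 10 m of range, so adj = error_cm / (dist_m / 10) = 20 / (57/10) = 3.509 mrad

3.509 mrad


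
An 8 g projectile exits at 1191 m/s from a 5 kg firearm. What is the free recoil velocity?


v_recoil = m_p * v_p / m_gun = 0.008 * 1191 / 5 = 1.906 m/s

1.906 m/s


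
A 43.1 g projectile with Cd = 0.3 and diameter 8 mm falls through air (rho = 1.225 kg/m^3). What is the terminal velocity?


A = pi*(d/2)^2 = pi*(8/2000)^2 = 5.02655e-05 m^2
vt = sqrt(2mg/(Cd*rho*A)) = sqrt(2*0.0431*9.81/(0.3 * 1.225 * 5.02655e-05)) = 214 m/s

214 m/s


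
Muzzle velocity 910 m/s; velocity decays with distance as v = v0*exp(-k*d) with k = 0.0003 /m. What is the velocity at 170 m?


v = v0*exp(-k*d) = 910*exp(-0.0003*170) = 864.8 m/s

864.8 m/s


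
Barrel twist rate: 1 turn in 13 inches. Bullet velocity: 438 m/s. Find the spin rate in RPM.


twist_m = 13*0.0254 = 0.3302 m
spin = v/twist = 438/0.3302 = 1326.469 rev/s
RPM = spin*60 = 1326.469*60 ≈ 79588 RPM

79588 RPM


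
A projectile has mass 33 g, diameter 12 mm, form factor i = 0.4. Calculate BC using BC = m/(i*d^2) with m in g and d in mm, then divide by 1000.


BC = m/(i*d^2*1000) = 33/(0.4 * 12^2 * 1000) = 0.0005729

0.0005729


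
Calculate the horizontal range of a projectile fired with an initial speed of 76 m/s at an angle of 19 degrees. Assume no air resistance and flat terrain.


R = v0^2 * sin(2*theta) / g = 76^2 * sin(2*19°) / 9.81 = 362.5 m

362.5 m


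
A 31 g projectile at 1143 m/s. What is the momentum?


p = m*v = 0.031*1143 = 35.43 kg·m/s

35.43 kg·m/s


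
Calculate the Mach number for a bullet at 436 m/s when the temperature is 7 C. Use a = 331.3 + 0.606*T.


a = 331.3 + 0.606*(7) = 335.542 m/s
M = v/a = 436/335.542 = 1.299

1.299


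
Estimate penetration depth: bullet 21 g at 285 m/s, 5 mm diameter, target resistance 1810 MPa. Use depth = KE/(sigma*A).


A = pi*(d/2)^2 = pi*(5/2)^2 = 19.635 mm^2
E = 0.5*m*v^2 = 0.5*0.021*285^2 = 852.863 J
depth = E/(sigma*A) = 852.863 J / (1810 MPa * 19.635 mm^2) = 852.863/(1810 * 19.635) m = 0.0239978 m ≈ 24 mm

24 mm


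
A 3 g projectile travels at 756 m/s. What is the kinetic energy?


E = 0.5*m*v^2 = 0.5*0.003*756^2 = 857.3 J

857.3 J


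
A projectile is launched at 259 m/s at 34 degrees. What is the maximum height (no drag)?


H = (v0*sin(theta))^2 / (2g) = (259*sin(34°))^2 / (2*9.81) = 1069 m

1069 m


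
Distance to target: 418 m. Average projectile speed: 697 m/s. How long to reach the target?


t = d/v = 418/697 = 0.5997 s

0.5997 s


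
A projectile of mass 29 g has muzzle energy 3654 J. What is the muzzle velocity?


v = sqrt(2*E/m) = sqrt(2*3654/0.029) = 502 m/s

502 m/s


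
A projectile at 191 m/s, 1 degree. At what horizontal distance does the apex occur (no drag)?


R = v0^2*sin(2*theta)/g = 191^2*sin(2*1°)/9.81 = 129.783 m
apex_dist = R/2 = 129.783/2 = 64.89 m

64.89 m


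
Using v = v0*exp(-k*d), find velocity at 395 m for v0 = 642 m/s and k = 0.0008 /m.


v = v0*exp(-k*d) = 642*exp(-0.0008*395) = 468.1 m/s

468.1 m/s


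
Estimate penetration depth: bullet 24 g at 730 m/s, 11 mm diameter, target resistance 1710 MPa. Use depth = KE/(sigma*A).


A = pi*(d/2)^2 = pi*(11/2)^2 = 95.0332 mm^2
E = 0.5*m*v^2 = 0.5*0.024*730^2 = 6394.8 J
depth = E/(sigma*A) = 6394.8 J / (1710 MPa * 95.0332 mm^2) = 6394.8/(1710 * 95.0332) m = 0.039351 m ≈ 39.35 mm

39.35 mm


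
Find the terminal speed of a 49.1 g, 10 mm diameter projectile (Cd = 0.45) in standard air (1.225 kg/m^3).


A = pi*(d/2)^2 = pi*(10/2000)^2 = 7.85398e-05 m^2
vt = sqrt(2mg/(Cd*rho*A)) = sqrt(2*0.0491*9.81/(0.45 * 1.225 * 7.85398e-05)) = 149.2 m/s

149.2 m/s


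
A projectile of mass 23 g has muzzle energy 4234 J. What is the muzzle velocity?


v = sqrt(2*E/m) = sqrt(2*4234/0.023) = 606.8 m/s

606.8 m/s


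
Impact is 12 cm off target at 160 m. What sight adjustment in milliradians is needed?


1 mrad subtends 1 cm per 10 m of range, so adj = error_cm / (dist_m / 10) = 12 / (160/10) = 0.75 mrad

0.75 mrad


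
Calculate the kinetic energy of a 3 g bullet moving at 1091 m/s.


E = 0.5*m*v^2 = 0.5*0.003*1091^2 = 1785 J

1785 J


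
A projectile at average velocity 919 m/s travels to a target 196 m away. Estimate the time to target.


t = d/v = 196/919 = 0.2133 s

0.2133 s


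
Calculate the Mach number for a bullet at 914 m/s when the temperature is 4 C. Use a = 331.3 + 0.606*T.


a = 331.3 + 0.606*(4) = 333.724 m/s
M = v/a = 914/333.724 = 2.739

2.739


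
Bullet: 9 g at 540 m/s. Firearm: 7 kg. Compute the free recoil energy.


v_r = m_p*v_p/m_gun = 0.009*540/7 = 0.694286 m/s, E_r = 0.5*m_gun*v_r^2 = 0.5*7*0.694286^2 = 1.687 J

1.687 J


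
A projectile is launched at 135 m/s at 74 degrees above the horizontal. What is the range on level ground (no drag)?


R = v0^2 * sin(2*theta) / g = 135^2 * sin(2*74°) / 9.81 = 984.5 m

984.5 m


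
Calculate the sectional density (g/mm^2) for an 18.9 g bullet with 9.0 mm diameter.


SD = m/d^2 = 18.9/9.0^2 = 0.2333 g/mm^2

0.2333 g/mm^2


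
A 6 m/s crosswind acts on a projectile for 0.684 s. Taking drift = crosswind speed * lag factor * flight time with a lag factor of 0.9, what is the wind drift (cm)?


drift = v_wind * lag * t = 6 * 0.9 * 0.684 = 3.6936 m ≈ 369.4 cm

369.4 cm


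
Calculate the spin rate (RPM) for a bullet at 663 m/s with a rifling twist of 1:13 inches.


twist_m = 13*0.0254 = 0.3302 m
spin = v/twist = 663/0.3302 = 2007.874 rev/s
RPM = spin*60 = 2007.874*60 ≈ 120472 RPM

120472 RPM


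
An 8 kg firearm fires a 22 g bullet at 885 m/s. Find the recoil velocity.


v_recoil = m_p * v_p / m_gun = 0.022 * 885 / 8 = 2.434 m/s

2.434 m/s


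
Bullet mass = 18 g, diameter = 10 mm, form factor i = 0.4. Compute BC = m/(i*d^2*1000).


BC = m/(i*d^2*1000) = 18/(0.4 * 10^2 * 1000) = 0.00045

0.00045


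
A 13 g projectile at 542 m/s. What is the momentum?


p = m*v = 0.013*542 = 7.046 kg·m/s

7.046 kg·m/s


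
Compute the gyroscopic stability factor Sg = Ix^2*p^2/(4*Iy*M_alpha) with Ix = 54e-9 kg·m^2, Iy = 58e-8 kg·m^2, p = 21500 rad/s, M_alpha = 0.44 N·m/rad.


Sg = Ix^2 * p^2 / (4 * Iy * M_alpha) = (54e-9)^2 * 21500^2 / (4 * 58e-8 * 0.44) = 1.32

1.32


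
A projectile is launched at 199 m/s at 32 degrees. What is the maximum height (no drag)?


H = (v0*sin(theta))^2 / (2g) = (199*sin(32°))^2 / (2*9.81) = 566.8 m

566.8 m


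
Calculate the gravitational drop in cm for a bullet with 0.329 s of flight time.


drop = 0.5*g*t^2 = 0.5*9.81*0.329^2 = 0.530922 m ≈ 53.09 cm

53.09 cm


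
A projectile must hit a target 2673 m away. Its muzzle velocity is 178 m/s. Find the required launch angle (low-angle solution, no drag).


sin(2*theta) = R*g/v0^2 = 2673*9.81/178^2 = 0.827614, theta = arcsin(0.827614)/2 = 27.93°

27.93 degrees


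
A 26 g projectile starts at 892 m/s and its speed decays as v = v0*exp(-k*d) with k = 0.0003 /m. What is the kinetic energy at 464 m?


v = v0*exp(-k*d) = 892*exp(-0.0003*464) = 776.088 m/s
E = 0.5*m*v^2 = 0.5*0.026*776.088^2 = 7830 J

7830 J


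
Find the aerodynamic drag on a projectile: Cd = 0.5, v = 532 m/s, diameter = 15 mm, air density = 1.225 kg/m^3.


A = pi*(d/2)^2 = pi*(15/2000)^2 = 1.76715e-04 m^2
Fd = 0.5*Cd*rho*A*v^2 = 0.5*0.5*1.225*1.76715e-04*532^2 = 15.32 N

15.32 N


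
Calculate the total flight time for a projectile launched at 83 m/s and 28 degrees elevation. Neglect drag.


T = 2*v0*sin(theta)/g = 2*83*sin(28°)/9.81 = 7.944 s

7.944 s


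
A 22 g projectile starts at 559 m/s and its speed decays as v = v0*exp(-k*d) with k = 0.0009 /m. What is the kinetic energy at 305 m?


v = v0*exp(-k*d) = 559*exp(-0.0009*305) = 424.813 m/s
E = 0.5*m*v^2 = 0.5*0.022*424.813^2 = 1985 J

1985 J


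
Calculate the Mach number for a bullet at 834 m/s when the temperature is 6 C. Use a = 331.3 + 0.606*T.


a = 331.3 + 0.606*(6) = 334.936 m/s
M = v/a = 834/334.936 = 2.49

2.49


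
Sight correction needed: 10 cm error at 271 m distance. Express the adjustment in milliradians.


1 mrad subtends 1 cm per 10 m of range, so adj = error_cm / (dist_m / 10) = 10 / (271/10) = 0.369 mrad

0.369 mrad


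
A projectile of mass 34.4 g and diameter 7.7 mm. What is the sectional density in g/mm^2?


SD = m/d^2 = 34.4/7.7^2 = 0.5802 g/mm^2

0.5802 g/mm^2


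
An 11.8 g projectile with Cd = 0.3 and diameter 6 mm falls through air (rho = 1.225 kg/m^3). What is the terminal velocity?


A = pi*(d/2)^2 = pi*(6/2000)^2 = 2.82743e-05 m^2
vt = sqrt(2mg/(Cd*rho*A)) = sqrt(2*0.0118*9.81/(0.3 * 1.225 * 2.82743e-05)) = 149.3 m/s

149.3 m/s


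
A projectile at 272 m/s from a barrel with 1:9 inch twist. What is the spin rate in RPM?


twist_m = 9*0.0254 = 0.2286 m
spin = v/twist = 272/0.2286 = 1189.851 rev/s
RPM = spin*60 = 1189.851*60 ≈ 71391 RPM

71391 RPM


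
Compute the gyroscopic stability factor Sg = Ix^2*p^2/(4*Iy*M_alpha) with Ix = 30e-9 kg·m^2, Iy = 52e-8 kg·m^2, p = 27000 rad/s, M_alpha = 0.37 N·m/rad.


Sg = Ix^2 * p^2 / (4 * Iy * M_alpha) = (30e-9)^2 * 27000^2 / (4 * 52e-8 * 0.37) = 0.8525

0.8525


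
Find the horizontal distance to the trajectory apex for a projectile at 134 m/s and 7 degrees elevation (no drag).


R = v0^2*sin(2*theta)/g = 134^2*sin(2*7°)/9.81 = 442.808 m
apex_dist = R/2 = 442.808/2 = 221.4 m

221.4 m


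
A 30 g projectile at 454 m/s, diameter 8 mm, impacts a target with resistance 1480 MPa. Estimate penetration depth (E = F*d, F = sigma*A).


A = pi*(d/2)^2 = pi*(8/2)^2 = 50.2655 mm^2
E = 0.5*m*v^2 = 0.5*0.03*454^2 = 3091.74 J
depth = E/(sigma*A) = 3091.74 J / (1480 MPa * 50.2655 mm^2) = 3091.74/(1480 * 50.2655) m = 0.0415596 m ≈ 41.56 mm

41.56 mm


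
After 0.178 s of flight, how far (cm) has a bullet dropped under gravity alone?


drop = 0.5*g*t^2 = 0.5*9.81*0.178^2 = 0.15541 m ≈ 15.54 cm

15.54 cm


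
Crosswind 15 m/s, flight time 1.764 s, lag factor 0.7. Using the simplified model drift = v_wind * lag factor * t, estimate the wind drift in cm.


drift = v_wind * lag * t = 15 * 0.7 * 1.764 = 18.522 m ≈ 1852 cm

1852 cm


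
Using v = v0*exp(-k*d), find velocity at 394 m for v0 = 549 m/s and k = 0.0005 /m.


v = v0*exp(-k*d) = 549*exp(-0.0005*394) = 450.8 m/s

450.8 m/s


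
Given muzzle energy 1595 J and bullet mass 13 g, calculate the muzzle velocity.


v = sqrt(2*E/m) = sqrt(2*1595/0.013) = 495.4 m/s

495.4 m/s


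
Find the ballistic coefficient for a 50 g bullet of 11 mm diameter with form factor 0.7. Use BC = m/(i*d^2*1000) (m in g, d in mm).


BC = m/(i*d^2*1000) = 50/(0.7 * 11^2 * 1000) = 0.0005903

0.0005903


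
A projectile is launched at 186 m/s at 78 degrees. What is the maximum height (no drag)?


H = (v0*sin(theta))^2 / (2g) = (186*sin(78°))^2 / (2*9.81) = 1687 m

1687 m


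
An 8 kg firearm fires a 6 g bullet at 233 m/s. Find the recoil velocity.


v_recoil = m_p * v_p / m_gun = 0.006 * 233 / 8 = 0.1748 m/s

0.1748 m/s


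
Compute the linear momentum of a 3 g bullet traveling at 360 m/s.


p = m*v = 0.003*360 = 1.08 kg·m/s

1.08 kg·m/s


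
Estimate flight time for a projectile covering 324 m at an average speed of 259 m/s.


t = d/v = 324/259 = 1.251 s

1.251 s


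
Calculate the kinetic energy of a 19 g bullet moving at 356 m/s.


E = 0.5*m*v^2 = 0.5*0.019*356^2 = 1204 J

1204 J


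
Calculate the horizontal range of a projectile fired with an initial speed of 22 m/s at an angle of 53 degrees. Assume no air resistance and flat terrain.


R = v0^2 * sin(2*theta) / g = 22^2 * sin(2*53°) / 9.81 = 47.43 m

47.43 m


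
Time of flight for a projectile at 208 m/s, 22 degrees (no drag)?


T = 2*v0*sin(theta)/g = 2*208*sin(22°)/9.81 = 15.89 s

15.89 s


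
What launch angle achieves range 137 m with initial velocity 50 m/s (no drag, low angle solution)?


sin(2*theta) = R*g/v0^2 = 137*9.81/50^2 = 0.537588, theta = arcsin(0.537588)/2 = 16.26°

16.26 degrees


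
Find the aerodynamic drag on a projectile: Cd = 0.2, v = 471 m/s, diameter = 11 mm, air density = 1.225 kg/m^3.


A = pi*(d/2)^2 = pi*(11/2000)^2 = 9.50332e-05 m^2
Fd = 0.5*Cd*rho*A*v^2 = 0.5*0.2*1.225*9.50332e-05*471^2 = 2.583 N

2.583 N


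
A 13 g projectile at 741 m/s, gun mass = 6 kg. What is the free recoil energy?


v_r = m_p*v_p/m_gun = 0.013*741/6 = 1.6055 m/s, E_r = 0.5*m_gun*v_r^2 = 0.5*6*1.6055^2 = 7.733 J

7.733 J


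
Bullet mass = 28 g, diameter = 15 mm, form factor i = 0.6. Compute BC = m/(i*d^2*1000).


BC = m/(i*d^2*1000) = 28/(0.6 * 15^2 * 1000) = 0.0002074

0.0002074


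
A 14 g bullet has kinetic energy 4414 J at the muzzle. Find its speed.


v = sqrt(2*E/m) = sqrt(2*4414/0.014) = 794.1 m/s

794.1 m/s


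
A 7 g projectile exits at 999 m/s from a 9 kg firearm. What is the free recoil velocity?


v_recoil = m_p * v_p / m_gun = 0.007 * 999 / 9 = 0.777 m/s

0.777 m/s


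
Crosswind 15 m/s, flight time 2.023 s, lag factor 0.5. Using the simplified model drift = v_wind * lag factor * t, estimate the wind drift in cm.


drift = v_wind * lag * t = 15 * 0.5 * 2.023 = 15.1725 m ≈ 1517 cm

1517 cm


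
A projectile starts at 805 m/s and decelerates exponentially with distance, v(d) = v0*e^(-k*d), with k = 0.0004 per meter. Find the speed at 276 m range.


v = v0*exp(-k*d) = 805*exp(-0.0004*276) = 720.9 m/s

720.9 m/s


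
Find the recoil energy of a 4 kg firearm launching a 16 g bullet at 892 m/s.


v_r = m_p*v_p/m_gun = 0.016*892/4 = 3.568 m/s, E_r = 0.5*m_gun*v_r^2 = 0.5*4*3.568^2 = 25.46 J

25.46 J


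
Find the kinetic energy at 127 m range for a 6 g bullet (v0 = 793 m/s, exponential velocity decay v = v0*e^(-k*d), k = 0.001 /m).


v = v0*exp(-k*d) = 793*exp(-0.001*127) = 698.422 m/s
E = 0.5*m*v^2 = 0.5*0.006*698.422^2 = 1463 J

1463 J


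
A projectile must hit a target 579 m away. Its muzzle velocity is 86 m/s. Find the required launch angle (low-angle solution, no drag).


sin(2*theta) = R*g/v0^2 = 579*9.81/86^2 = 0.767981, theta = arcsin(0.767981)/2 = 25.09°

25.09 degrees


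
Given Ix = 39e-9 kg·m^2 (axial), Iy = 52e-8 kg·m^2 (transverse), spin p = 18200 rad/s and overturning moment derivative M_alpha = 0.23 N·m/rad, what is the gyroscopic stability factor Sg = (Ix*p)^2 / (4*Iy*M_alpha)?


Sg = Ix^2 * p^2 / (4 * Iy * M_alpha) = (39e-9)^2 * 18200^2 / (4 * 52e-8 * 0.23) = 1.053

1.053


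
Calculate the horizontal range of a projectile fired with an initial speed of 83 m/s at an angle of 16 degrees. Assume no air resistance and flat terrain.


R = v0^2 * sin(2*theta) / g = 83^2 * sin(2*16°) / 9.81 = 372.1 m

372.1 m


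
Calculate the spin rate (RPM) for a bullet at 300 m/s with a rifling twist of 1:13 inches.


twist_m = 13*0.0254 = 0.3302 m
spin = v/twist = 300/0.3302 = 908.5403 rev/s
RPM = spin*60 = 908.5403*60 ≈ 54512 RPM

54512 RPM


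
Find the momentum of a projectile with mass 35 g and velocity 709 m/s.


p = m*v = 0.035*709 = 24.82 kg·m/s

24.82 kg·m/s


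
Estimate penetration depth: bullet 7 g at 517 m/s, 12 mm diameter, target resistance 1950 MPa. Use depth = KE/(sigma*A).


A = pi*(d/2)^2 = pi*(12/2)^2 = 113.097 mm^2
E = 0.5*m*v^2 = 0.5*0.007*517^2 = 935.512 J
depth = E/(sigma*A) = 935.512 J / (1950 MPa * 113.097 mm^2) = 935.512/(1950 * 113.097) m = 0.00424192 m ≈ 4.242 mm

4.242 mm


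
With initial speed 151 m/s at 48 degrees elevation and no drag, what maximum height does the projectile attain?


H = (v0*sin(theta))^2 / (2g) = (151*sin(48°))^2 / (2*9.81) = 641.8 m

641.8 m


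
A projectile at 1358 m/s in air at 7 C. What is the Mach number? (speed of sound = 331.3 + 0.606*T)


a = 331.3 + 0.606*(7) = 335.542 m/s
M = v/a = 1358/335.542 = 4.047

4.047


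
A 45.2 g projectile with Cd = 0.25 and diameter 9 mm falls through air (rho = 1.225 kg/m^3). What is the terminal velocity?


A = pi*(d/2)^2 = pi*(9/2000)^2 = 6.36173e-05 m^2
vt = sqrt(2mg/(Cd*rho*A)) = sqrt(2*0.0452*9.81/(0.25 * 1.225 * 6.36173e-05)) = 213.4 m/s

213.4 m/s


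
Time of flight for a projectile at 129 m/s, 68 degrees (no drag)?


T = 2*v0*sin(theta)/g = 2*129*sin(68°)/9.81 = 24.38 s

24.38 s


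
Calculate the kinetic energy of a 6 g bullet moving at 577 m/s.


E = 0.5*m*v^2 = 0.5*0.006*577^2 = 998.8 J

998.8 J


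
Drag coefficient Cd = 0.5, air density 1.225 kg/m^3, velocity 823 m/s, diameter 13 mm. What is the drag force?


A = pi*(d/2)^2 = pi*(13/2000)^2 = 1.32732e-04 m^2
Fd = 0.5*Cd*rho*A*v^2 = 0.5*0.5*1.225*1.32732e-04*823^2 = 27.53 N

27.53 N


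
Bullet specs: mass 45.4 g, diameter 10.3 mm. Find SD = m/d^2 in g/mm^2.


SD = m/d^2 = 45.4/10.3^2 = 0.4279 g/mm^2

0.4279 g/mm^2


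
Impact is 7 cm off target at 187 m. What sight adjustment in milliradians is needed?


1 mrad subtends 1 cm per 10 m of range, so adj = error_cm / (dist_m / 10) = 7 / (187/10) = 0.3743 mrad

0.3743 mrad


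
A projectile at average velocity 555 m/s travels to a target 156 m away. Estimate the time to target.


t = d/v = 156/555 = 0.2811 s

0.2811 s


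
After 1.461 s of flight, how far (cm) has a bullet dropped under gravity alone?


drop = 0.5*g*t^2 = 0.5*9.81*1.461^2 = 10.4698 m ≈ 1047 cm

1047 cm


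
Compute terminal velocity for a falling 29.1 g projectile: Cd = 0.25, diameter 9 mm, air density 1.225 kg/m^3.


A = pi*(d/2)^2 = pi*(9/2000)^2 = 6.36173e-05 m^2
vt = sqrt(2mg/(Cd*rho*A)) = sqrt(2*0.0291*9.81/(0.25 * 1.225 * 6.36173e-05)) = 171.2 m/s

171.2 m/s


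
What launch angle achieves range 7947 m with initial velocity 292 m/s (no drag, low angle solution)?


sin(2*theta) = R*g/v0^2 = 7947*9.81/292^2 = 0.914337, theta = arcsin(0.914337)/2 = 33.06°

33.06 degrees


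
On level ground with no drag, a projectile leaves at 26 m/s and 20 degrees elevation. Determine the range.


R = v0^2 * sin(2*theta) / g = 26^2 * sin(2*20°) / 9.81 = 44.29 m

44.29 m


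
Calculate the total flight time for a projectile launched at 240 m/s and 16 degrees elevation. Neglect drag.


T = 2*v0*sin(theta)/g = 2*240*sin(16°)/9.81 = 13.49 s

13.49 s


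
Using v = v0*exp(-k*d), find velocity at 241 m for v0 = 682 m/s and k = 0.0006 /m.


v = v0*exp(-k*d) = 682*exp(-0.0006*241) = 590.2 m/s

590.2 m/s


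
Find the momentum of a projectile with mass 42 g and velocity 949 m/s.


p = m*v = 0.042*949 = 39.86 kg·m/s

39.86 kg·m/s


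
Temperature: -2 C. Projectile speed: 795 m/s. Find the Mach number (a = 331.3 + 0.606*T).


a = 331.3 + 0.606*(-2) = 330.088 m/s
M = v/a = 795/330.088 = 2.408

2.408


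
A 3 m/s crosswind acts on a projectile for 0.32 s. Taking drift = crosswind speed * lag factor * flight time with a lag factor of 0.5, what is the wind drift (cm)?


drift = v_wind * lag * t = 3 * 0.5 * 0.32 = 0.48 m ≈ 48 cm

48 cm


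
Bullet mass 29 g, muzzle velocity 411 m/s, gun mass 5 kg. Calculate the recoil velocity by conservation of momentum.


v_recoil = m_p * v_p / m_gun = 0.029 * 411 / 5 = 2.384 m/s

2.384 m/s


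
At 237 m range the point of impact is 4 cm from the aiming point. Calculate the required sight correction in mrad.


1 mrad subtends 1 cm per 10 m of range, so adj = error_cm / (dist_m / 10) = 4 / (237/10) = 0.1688 mrad

0.1688 mrad


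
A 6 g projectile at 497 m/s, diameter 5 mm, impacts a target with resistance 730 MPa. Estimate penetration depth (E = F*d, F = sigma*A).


A = pi*(d/2)^2 = pi*(5/2)^2 = 19.635 mm^2
E = 0.5*m*v^2 = 0.5*0.006*497^2 = 741.027 J
depth = E/(sigma*A) = 741.027 J / (730 MPa * 19.635 mm^2) = 741.027/(730 * 19.635) m = 0.0516989 m ≈ 51.7 mm

51.7 mm


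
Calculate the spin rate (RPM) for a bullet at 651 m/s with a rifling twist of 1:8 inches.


twist_m = 8*0.0254 = 0.2032 m
spin = v/twist = 651/0.2032 = 3203.74 rev/s
RPM = spin*60 = 3203.74*60 ≈ 192224 RPM

192224 RPM


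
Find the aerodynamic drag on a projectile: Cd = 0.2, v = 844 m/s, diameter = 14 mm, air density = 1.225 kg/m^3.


A = pi*(d/2)^2 = pi*(14/2000)^2 = 1.53938e-04 m^2
Fd = 0.5*Cd*rho*A*v^2 = 0.5*0.2*1.225*1.53938e-04*844^2 = 13.43 N

13.43 N


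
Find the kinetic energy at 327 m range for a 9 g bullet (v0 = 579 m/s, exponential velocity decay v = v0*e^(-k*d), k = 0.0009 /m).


v = v0*exp(-k*d) = 579*exp(-0.0009*327) = 431.386 m/s
E = 0.5*m*v^2 = 0.5*0.009*431.386^2 = 837.4 J

837.4 J


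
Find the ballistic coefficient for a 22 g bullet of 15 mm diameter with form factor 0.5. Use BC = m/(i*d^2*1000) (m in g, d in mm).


BC = m/(i*d^2*1000) = 22/(0.5 * 15^2 * 1000) = 0.0001956

0.0001956


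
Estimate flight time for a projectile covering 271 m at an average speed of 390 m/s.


t = d/v = 271/390 = 0.6949 s

0.6949 s


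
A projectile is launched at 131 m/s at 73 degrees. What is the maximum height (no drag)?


H = (v0*sin(theta))^2 / (2g) = (131*sin(73°))^2 / (2*9.81) = 799.9 m

799.9 m


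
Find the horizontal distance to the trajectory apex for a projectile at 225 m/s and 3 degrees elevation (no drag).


R = v0^2*sin(2*theta)/g = 225^2*sin(2*3°)/9.81 = 539.424 m
apex_dist = R/2 = 539.424/2 = 269.7 m

269.7 m


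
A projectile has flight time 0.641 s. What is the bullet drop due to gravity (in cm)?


drop = 0.5*g*t^2 = 0.5*9.81*0.641^2 = 2.01537 m ≈ 201.5 cm

201.5 cm


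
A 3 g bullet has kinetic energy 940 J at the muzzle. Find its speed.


v = sqrt(2*E/m) = sqrt(2*940/0.003) = 791.6 m/s

791.6 m/s


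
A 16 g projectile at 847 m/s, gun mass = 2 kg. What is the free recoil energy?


v_r = m_p*v_p/m_gun = 0.016*847/2 = 6.776 m/s, E_r = 0.5*m_gun*v_r^2 = 0.5*2*6.776^2 = 45.91 J

45.91 J


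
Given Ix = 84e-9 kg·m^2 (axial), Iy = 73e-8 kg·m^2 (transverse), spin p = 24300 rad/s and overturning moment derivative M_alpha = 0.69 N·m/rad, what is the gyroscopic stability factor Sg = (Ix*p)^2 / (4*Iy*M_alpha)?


Sg = Ix^2 * p^2 / (4 * Iy * M_alpha) = (84e-9)^2 * 24300^2 / (4 * 73e-8 * 0.69) = 2.068

2.068


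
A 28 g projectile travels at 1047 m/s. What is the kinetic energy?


E = 0.5*m*v^2 = 0.5*0.028*1047^2 = 15347 J

15347 J


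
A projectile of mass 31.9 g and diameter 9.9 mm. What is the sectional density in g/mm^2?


SD = m/d^2 = 31.9/9.9^2 = 0.3255 g/mm^2

0.3255 g/mm^2


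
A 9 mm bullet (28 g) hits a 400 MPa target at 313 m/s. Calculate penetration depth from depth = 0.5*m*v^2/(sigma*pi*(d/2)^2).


A = pi*(d/2)^2 = pi*(9/2)^2 = 63.6173 mm^2
E = 0.5*m*v^2 = 0.5*0.028*313^2 = 1371.57 J
depth = E/(sigma*A) = 1371.57 J / (400 MPa * 63.6173 mm^2) = 1371.57/(400 * 63.6173) m = 0.0538991 m ≈ 53.9 mm

53.9 mm


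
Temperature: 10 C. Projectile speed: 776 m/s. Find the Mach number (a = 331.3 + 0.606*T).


a = 331.3 + 0.606*(10) = 337.36 m/s
M = v/a = 776/337.36 = 2.3

2.3


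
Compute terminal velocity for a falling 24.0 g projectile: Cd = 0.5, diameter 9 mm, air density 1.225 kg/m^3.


A = pi*(d/2)^2 = pi*(9/2000)^2 = 6.36173e-05 m^2
vt = sqrt(2mg/(Cd*rho*A)) = sqrt(2*0.024*9.81/(0.5 * 1.225 * 6.36173e-05)) = 109.9 m/s

109.9 m/s


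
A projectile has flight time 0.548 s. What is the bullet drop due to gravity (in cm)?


drop = 0.5*g*t^2 = 0.5*9.81*0.548^2 = 1.47299 m ≈ 147.3 cm

147.3 cm


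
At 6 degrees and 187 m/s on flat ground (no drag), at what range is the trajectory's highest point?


R = v0^2*sin(2*theta)/g = 187^2*sin(2*6°)/9.81 = 741.128 m
apex_dist = R/2 = 741.128/2 = 370.6 m

370.6 m


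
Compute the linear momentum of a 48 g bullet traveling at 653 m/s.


p = m*v = 0.048*653 = 31.34 kg·m/s

31.34 kg·m/s


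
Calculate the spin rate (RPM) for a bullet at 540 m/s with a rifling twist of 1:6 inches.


twist_m = 6*0.0254 = 0.1524 m
spin = v/twist = 540/0.1524 = 3543.307 rev/s
RPM = spin*60 = 3543.307*60 ≈ 212598 RPM

212598 RPM


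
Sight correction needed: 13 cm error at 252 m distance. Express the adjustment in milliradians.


1 mrad subtends 1 cm per 10 m of range, so adj = error_cm / (dist_m / 10) = 13 / (252/10) = 0.5159 mrad

0.5159 mrad


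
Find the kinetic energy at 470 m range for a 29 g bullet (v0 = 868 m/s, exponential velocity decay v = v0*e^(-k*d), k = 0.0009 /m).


v = v0*exp(-k*d) = 868*exp(-0.0009*470) = 568.608 m/s
E = 0.5*m*v^2 = 0.5*0.029*568.608^2 = 4688 J

4688 J


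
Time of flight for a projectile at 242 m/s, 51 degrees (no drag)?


T = 2*v0*sin(theta)/g = 2*242*sin(51°)/9.81 = 38.34 s

38.34 s


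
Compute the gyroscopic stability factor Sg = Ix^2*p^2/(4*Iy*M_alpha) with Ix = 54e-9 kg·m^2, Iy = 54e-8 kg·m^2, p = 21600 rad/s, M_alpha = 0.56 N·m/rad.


Sg = Ix^2 * p^2 / (4 * Iy * M_alpha) = (54e-9)^2 * 21600^2 / (4 * 54e-8 * 0.56) = 1.125

1.125


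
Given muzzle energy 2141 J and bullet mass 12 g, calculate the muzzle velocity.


v = sqrt(2*E/m) = sqrt(2*2141/0.012) = 597.4 m/s

597.4 m/s


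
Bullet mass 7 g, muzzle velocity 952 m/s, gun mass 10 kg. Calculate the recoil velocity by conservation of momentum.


v_recoil = m_p * v_p / m_gun = 0.007 * 952 / 10 = 0.6664 m/s

0.6664 m/s


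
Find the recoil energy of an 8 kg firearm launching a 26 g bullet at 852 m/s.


v_r = m_p*v_p/m_gun = 0.026*852/8 = 2.769 m/s, E_r = 0.5*m_gun*v_r^2 = 0.5*8*2.769^2 = 30.67 J

30.67 J


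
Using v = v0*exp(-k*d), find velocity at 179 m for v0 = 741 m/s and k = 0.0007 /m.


v = v0*exp(-k*d) = 741*exp(-0.0007*179) = 653.7 m/s

653.7 m/s


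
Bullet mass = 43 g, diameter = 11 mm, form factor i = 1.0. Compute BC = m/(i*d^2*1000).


BC = m/(i*d^2*1000) = 43/(1.0 * 11^2 * 1000) = 0.0003554

0.0003554


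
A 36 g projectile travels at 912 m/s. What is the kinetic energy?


E = 0.5*m*v^2 = 0.5*0.036*912^2 = 14971 J

14971 J


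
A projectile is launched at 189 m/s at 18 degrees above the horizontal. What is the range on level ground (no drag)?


R = v0^2 * sin(2*theta) / g = 189^2 * sin(2*18°) / 9.81 = 2140 m

2140 m


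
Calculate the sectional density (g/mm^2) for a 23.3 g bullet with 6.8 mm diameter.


SD = m/d^2 = 23.3/6.8^2 = 0.5039 g/mm^2

0.5039 g/mm^2


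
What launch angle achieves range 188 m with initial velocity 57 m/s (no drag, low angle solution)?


sin(2*theta) = R*g/v0^2 = 188*9.81/57^2 = 0.567645, theta = arcsin(0.567645)/2 = 17.29°

17.29 degrees


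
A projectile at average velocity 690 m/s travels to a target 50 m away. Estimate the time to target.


t = d/v = 50/690 = 0.07246 s

0.07246 s


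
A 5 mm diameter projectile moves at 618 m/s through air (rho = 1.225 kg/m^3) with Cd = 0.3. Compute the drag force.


A = pi*(d/2)^2 = pi*(5/2000)^2 = 1.96350e-05 m^2
Fd = 0.5*Cd*rho*A*v^2 = 0.5*0.3*1.225*1.96350e-05*618^2 = 1.378 N

1.378 N
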